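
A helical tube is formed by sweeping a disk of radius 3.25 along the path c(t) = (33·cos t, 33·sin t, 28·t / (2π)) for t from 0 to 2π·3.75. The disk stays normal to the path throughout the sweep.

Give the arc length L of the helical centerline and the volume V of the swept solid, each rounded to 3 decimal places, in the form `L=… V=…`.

L=784.602 V=26035.498

2πR = 2π·33 = 207.345115
per-turn = √(207.345115² + 28²) = √(42991.9968 + 784) = √43775.9968 = 209.227142
L = 3.75 × 209.227142 = 784.601781
V = π·3.25² × L = 33.183072 × 784.601781 = 26035.497704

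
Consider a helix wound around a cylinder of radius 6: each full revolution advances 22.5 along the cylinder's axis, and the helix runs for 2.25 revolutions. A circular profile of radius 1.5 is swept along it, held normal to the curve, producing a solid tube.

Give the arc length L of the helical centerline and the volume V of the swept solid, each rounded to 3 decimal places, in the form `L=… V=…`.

L=98.782 V=698.247

2πR = 2π·6 = 37.699112
per-turn = √(37.699112² + 22.5²) = √(1421.2230 + 506.25) = √1927.4730 = 43.902996
L = 2.25 × 43.902996 = 98.781740
V = π·1.5² × L = 7.068583 × 98.781740 = 698.246977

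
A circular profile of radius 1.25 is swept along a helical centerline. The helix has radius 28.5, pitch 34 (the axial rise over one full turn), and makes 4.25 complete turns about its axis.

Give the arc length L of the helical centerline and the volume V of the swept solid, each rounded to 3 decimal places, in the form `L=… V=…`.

L=774.647 V=3802.542

2πR = 2π·28.5 = 179.070781
per-turn = √(179.070781² + 34²) = √(32066.3447 + 1156) = √33222.3447 = 182.269978
L = 4.25 × 182.269978 = 774.647404
V = π·1.25² × L = 4.908739 × 774.647404 = 3802.541554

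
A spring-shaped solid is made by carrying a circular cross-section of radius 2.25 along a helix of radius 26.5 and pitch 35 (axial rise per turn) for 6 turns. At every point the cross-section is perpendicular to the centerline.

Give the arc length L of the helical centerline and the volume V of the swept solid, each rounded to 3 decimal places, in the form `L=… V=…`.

L=1020.859 V=16236.067

2πR = 2π·26.5 = 166.504411
per-turn = √(166.504411² + 35²) = √(27723.7188 + 1225) = √28948.7188 = 170.143230
L = 6 × 170.143230 = 1020.859381
V = π·2.25² × L = 15.904313 × 1020.859381 = 16236.066927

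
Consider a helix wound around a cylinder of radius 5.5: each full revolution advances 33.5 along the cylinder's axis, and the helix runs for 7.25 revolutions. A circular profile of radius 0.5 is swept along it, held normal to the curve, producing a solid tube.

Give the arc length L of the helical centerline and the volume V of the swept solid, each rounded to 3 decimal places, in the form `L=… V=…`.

2πR = 2π·5.5 = 34.557519
per-turn = √(34.557519² + 33.5²) = √(1194.2221 + 1122.25) = √2316.4721 = 48.129743
L = 7.25 × 48.129743 = 348.940635
V = π·0.5² × L = 0.785398 × 348.940635 = 274.057334

L=348.941 V=274.057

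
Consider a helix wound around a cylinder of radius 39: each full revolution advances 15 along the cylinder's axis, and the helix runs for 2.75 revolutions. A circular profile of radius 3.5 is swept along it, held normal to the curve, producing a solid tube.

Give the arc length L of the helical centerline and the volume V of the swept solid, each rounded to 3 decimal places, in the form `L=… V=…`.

2πR = 2π·39 = 245.044227
per-turn = √(245.044227² + 15²) = √(60046.6732 + 225) = √60271.6732 = 245.502899
L = 2.75 × 245.502899 = 675.132971
V = π·3.5² × L = 38.484510 × 675.132971 = 25982.161574

L=675.133 V=25982.162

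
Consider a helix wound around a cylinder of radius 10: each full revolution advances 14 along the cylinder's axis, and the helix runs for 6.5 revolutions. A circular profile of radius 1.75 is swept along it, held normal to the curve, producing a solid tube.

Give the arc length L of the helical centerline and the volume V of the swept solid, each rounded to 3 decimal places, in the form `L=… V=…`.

2πR = 2π·10 = 62.831853
per-turn = √(62.831853² + 14²) = √(3947.8418 + 196) = √4143.8418 = 64.372679
L = 6.5 × 64.372679 = 418.422411
V = π·1.75² × L = 9.621128 × 418.422411 = 4025.695370

L=418.422 V=4025.695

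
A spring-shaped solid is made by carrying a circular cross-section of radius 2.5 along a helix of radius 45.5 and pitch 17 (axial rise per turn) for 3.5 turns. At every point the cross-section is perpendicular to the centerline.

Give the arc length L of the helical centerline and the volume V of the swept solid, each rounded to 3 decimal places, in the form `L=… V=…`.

L=1002.365 V=19681.386

2πR = 2π·45.5 = 285.884931
per-turn = √(285.884931² + 17²) = √(81730.1940 + 289) = √82019.1940 = 286.389934
L = 3.5 × 286.389934 = 1002.364767
V = π·2.5² × L = 19.634954 × 1002.364767 = 19681.386186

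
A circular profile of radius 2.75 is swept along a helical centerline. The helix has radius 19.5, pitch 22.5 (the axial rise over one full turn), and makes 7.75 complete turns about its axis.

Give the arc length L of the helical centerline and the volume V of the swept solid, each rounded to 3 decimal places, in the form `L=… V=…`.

2πR = 2π·19.5 = 122.522113
per-turn = √(122.522113² + 22.5²) = √(15011.6683 + 506.25) = √15517.9183 = 124.570937
L = 7.75 × 124.570937 = 965.424760
V = π·2.75² × L = 23.758294 × 965.424760 = 22936.845714

L=965.425 V=22936.846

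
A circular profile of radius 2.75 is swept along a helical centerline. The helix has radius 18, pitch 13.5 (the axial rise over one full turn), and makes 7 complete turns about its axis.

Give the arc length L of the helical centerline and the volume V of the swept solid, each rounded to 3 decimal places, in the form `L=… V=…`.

2πR = 2π·18 = 113.097336
per-turn = √(113.097336² + 13.5²) = √(12791.0073 + 182.25) = √12973.2573 = 113.900208
L = 7 × 113.900208 = 797.301454
V = π·2.75² × L = 23.758294 × 797.301454 = 18942.522694

L=797.301 V=18942.523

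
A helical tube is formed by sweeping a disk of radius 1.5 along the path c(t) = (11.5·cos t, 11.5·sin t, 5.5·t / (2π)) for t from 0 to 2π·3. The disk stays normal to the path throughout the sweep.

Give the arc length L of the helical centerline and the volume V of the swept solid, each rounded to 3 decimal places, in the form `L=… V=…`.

L=217.397 V=1536.689

2πR = 2π·11.5 = 72.256631
per-turn = √(72.256631² + 5.5²) = √(5221.0207 + 30.25) = √5251.2707 = 72.465652
L = 3 × 72.465652 = 217.396956
V = π·1.5² × L = 7.068583 × 217.396956 = 1536.688531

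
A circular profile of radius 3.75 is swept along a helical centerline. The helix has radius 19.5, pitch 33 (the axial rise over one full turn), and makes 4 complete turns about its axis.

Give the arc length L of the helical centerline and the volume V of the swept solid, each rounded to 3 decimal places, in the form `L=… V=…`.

2πR = 2π·19.5 = 122.522113
per-turn = √(122.522113² + 33²) = √(15011.6683 + 1089) = √16100.6683 = 126.888409
L = 4 × 126.888409 = 507.553635
V = π·3.75² × L = 44.178647 × 507.553635 = 22423.032731

L=507.554 V=22423.033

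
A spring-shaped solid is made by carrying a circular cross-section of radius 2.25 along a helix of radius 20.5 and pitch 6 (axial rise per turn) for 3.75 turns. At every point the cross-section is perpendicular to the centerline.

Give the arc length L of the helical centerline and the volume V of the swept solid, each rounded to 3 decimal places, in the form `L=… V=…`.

L=483.544 V=7690.429

2πR = 2π·20.5 = 128.805299
per-turn = √(128.805299² + 6²) = √(16590.8050 + 36) = √16626.8050 = 128.944969
L = 3.75 × 128.944969 = 483.543633
V = π·2.25² × L = 15.904313 × 483.543633 = 7690.429200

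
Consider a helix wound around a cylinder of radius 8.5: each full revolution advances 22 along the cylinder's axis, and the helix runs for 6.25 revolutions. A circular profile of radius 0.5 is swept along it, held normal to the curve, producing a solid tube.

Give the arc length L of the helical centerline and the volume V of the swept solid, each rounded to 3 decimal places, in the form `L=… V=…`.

L=361.005 V=283.533

2πR = 2π·8.5 = 53.407075
per-turn = √(53.407075² + 22²) = √(2852.3157 + 484) = √3336.3157 = 57.760849
L = 6.25 × 57.760849 = 361.005306
V = π·0.5² × L = 0.785398 × 361.005306 = 283.532904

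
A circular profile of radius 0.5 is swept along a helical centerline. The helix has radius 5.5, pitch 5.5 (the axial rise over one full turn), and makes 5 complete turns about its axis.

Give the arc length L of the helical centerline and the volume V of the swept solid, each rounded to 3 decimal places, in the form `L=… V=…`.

2πR = 2π·5.5 = 34.557519
per-turn = √(34.557519² + 5.5²) = √(1194.2221 + 30.25) = √1224.4721 = 34.992458
L = 5 × 34.992458 = 174.962291
V = π·0.5² × L = 0.785398 × 174.962291 = 137.415062

L=174.962 V=137.415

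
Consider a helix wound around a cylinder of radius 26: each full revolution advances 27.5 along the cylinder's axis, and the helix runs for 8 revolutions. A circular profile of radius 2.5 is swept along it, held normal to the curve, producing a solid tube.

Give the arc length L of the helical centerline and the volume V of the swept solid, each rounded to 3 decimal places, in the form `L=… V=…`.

2πR = 2π·26 = 163.362818
per-turn = √(163.362818² + 27.5²) = √(26687.4103 + 756.25) = √27443.6603 = 165.661282
L = 8 × 165.661282 = 1325.290255
V = π·2.5² × L = 19.634954 × 1325.290255 = 26022.013300

L=1325.290 V=26022.013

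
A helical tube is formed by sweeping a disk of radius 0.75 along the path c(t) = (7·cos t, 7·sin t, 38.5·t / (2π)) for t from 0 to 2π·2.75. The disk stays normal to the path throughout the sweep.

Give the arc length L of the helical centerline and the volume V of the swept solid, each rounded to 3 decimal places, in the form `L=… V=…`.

2πR = 2π·7 = 43.982297
per-turn = √(43.982297² + 38.5²) = √(1934.4425 + 1482.25) = √3416.6925 = 58.452480
L = 2.75 × 58.452480 = 160.744321
V = π·0.75² × L = 1.767146 × 160.744321 = 284.058663

L=160.744 V=284.059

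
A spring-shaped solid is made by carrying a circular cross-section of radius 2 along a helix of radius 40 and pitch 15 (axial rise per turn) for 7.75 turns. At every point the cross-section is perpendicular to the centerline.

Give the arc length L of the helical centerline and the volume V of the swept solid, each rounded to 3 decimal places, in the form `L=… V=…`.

L=1951.253 V=24520.174

2πR = 2π·40 = 251.327412
per-turn = √(251.327412² + 15²) = √(63165.4682 + 225) = √63390.4682 = 251.774638
L = 7.75 × 251.774638 = 1951.253442
V = π·2² × L = 12.566371 × 1951.253442 = 24520.173913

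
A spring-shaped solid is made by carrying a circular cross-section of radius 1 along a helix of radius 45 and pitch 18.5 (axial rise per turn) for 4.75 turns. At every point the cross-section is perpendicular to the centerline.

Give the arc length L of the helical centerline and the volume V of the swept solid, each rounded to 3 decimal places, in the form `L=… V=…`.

L=1345.903 V=4228.278

2πR = 2π·45 = 282.743339
per-turn = √(282.743339² + 18.5²) = √(79943.7956 + 342.25) = √80286.0456 = 283.347923
L = 4.75 × 283.347923 = 1345.902636
V = π·1² × L = 3.141593 × 1345.902636 = 4228.277833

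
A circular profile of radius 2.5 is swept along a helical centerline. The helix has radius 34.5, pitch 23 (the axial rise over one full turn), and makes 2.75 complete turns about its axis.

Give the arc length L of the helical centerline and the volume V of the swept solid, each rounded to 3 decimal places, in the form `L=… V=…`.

L=599.463 V=11770.435

2πR = 2π·34.5 = 216.769893
per-turn = √(216.769893² + 23²) = √(46989.1866 + 529) = √47518.1866 = 217.986666
L = 2.75 × 217.986666 = 599.463331
V = π·2.5² × L = 19.634954 × 599.463331 = 11770.434990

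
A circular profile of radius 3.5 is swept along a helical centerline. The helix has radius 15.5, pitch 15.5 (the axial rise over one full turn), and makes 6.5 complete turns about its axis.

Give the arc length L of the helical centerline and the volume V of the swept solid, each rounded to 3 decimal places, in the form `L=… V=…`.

L=640.998 V=24668.502

2πR = 2π·15.5 = 97.389372
per-turn = √(97.389372² + 15.5²) = √(9484.6898 + 240.25) = √9724.9398 = 98.615110
L = 6.5 × 98.615110 = 640.998212
V = π·3.5² × L = 38.484510 × 640.998212 = 24668.502104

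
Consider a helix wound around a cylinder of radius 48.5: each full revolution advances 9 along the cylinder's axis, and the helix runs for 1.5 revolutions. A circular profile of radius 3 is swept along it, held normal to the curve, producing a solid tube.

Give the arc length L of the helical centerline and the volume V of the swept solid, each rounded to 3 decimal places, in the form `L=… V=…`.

2πR = 2π·48.5 = 304.734487
per-turn = √(304.734487² + 9²) = √(92863.1078 + 81) = √92944.1078 = 304.867361
L = 1.5 × 304.867361 = 457.301042
V = π·3² × L = 28.274334 × 457.301042 = 12929.882333

L=457.301 V=12929.882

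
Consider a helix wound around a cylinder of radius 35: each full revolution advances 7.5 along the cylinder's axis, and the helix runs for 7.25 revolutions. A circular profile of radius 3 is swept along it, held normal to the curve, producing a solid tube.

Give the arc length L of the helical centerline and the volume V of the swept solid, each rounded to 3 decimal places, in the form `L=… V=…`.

2πR = 2π·35 = 219.911486
per-turn = √(219.911486² + 7.5²) = √(48361.0616 + 56.25) = √48417.3116 = 220.039341
L = 7.25 × 220.039341 = 1595.285222
V = π·3² × L = 28.274334 × 1595.285222 = 45105.627001

L=1595.285 V=45105.627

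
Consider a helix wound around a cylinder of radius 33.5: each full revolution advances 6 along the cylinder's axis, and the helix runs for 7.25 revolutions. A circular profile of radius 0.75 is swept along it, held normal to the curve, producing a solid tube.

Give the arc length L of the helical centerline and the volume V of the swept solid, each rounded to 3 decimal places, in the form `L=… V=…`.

2πR = 2π·33.5 = 210.486708
per-turn = √(210.486708² + 6²) = √(44304.6542 + 36) = √44340.6542 = 210.572207
L = 7.25 × 210.572207 = 1526.648497
V = π·0.75² × L = 1.767146 × 1526.648497 = 2697.810583

L=1526.648 V=2697.811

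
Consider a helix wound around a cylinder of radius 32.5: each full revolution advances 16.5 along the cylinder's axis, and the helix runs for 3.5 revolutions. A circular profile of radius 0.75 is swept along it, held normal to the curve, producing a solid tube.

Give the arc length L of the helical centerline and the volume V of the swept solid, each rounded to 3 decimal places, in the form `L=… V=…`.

2πR = 2π·32.5 = 204.203522
per-turn = √(204.203522² + 16.5²) = √(41699.0786 + 272.25) = √41971.3286 = 204.869052
L = 3.5 × 204.869052 = 717.041683
V = π·0.75² × L = 1.767146 × 717.041683 = 1267.117247

L=717.042 V=1267.117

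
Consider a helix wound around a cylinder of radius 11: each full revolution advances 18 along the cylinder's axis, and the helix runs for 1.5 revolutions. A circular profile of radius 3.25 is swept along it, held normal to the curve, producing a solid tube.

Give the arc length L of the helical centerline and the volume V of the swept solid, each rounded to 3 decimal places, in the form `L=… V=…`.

L=107.131 V=3554.928

2πR = 2π·11 = 69.115038
per-turn = √(69.115038² + 18²) = √(4776.8885 + 324) = √5100.8885 = 71.420505
L = 1.5 × 71.420505 = 107.130757
V = π·3.25² × L = 33.183072 × 107.130757 = 3554.927681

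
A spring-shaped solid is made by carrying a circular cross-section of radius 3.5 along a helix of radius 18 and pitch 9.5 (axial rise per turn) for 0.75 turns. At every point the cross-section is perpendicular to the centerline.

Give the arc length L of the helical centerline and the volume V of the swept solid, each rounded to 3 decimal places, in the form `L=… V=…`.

2πR = 2π·18 = 113.097336
per-turn = √(113.097336² + 9.5²) = √(12791.0073 + 90.25) = √12881.2573 = 113.495627
L = 0.75 × 113.495627 = 85.121720
V = π·3.5² × L = 38.484510 × 85.121720 = 3275.867689

L=85.122 V=3275.868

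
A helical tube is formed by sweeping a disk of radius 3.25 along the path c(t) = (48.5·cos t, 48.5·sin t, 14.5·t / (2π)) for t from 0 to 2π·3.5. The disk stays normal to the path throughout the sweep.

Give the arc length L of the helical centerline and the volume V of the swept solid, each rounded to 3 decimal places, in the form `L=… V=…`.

2πR = 2π·48.5 = 304.734487
per-turn = √(304.734487² + 14.5²) = √(92863.1078 + 210.25) = √93073.3578 = 305.079265
L = 3.5 × 305.079265 = 1067.777427
V = π·3.25² × L = 33.183072 × 1067.777427 = 35432.135664

L=1067.777 V=35432.136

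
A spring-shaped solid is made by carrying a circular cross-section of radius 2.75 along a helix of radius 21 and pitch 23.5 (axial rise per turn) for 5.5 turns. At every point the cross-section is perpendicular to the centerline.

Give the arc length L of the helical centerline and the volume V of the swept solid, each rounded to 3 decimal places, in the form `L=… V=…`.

L=737.128 V=17512.901

2πR = 2π·21 = 131.946891
per-turn = √(131.946891² + 23.5²) = √(17409.9822 + 552.25) = √17962.2322 = 134.023252
L = 5.5 × 134.023252 = 737.127888
V = π·2.75² × L = 23.758294 × 737.127888 = 17512.901400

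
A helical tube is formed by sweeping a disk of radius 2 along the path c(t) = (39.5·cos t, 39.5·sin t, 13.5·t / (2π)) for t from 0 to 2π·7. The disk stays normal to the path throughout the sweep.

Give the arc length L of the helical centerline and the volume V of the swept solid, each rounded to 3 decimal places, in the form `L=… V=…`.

2πR = 2π·39.5 = 248.185820
per-turn = √(248.185820² + 13.5²) = √(61596.2011 + 182.25) = √61778.4511 = 248.552713
L = 7 × 248.552713 = 1739.868990
V = π·2² × L = 12.566371 × 1739.868990 = 21863.838549

L=1739.869 V=21863.839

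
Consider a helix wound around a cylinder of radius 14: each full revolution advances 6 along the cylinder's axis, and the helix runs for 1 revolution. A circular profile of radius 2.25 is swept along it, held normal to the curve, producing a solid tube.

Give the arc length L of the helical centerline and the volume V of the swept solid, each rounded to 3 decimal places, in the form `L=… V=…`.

2πR = 2π·14 = 87.964594
per-turn = √(87.964594² + 6²) = √(7737.7699 + 36) = √7773.7699 = 88.168985
L = 1 × 88.168985 = 88.168985
V = π·2.25² × L = 15.904313 × 88.168985 = 1402.267112

L=88.169 V=1402.267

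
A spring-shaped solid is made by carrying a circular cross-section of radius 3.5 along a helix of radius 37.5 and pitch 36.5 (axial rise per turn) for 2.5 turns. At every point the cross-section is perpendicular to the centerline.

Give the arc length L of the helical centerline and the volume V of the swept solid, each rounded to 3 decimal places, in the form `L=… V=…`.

2πR = 2π·37.5 = 235.619449
per-turn = √(235.619449² + 36.5²) = √(55516.5248 + 1332.25) = √56848.7748 = 238.429811
L = 2.5 × 238.429811 = 596.074527
V = π·3.5² × L = 38.484510 × 596.074527 = 22939.636115

L=596.075 V=22939.636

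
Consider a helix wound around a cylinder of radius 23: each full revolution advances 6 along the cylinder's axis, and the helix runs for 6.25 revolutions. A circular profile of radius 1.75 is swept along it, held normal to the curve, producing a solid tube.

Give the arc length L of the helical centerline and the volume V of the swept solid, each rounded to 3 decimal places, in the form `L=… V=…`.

2πR = 2π·23 = 144.513262
per-turn = √(144.513262² + 6²) = √(20884.0829 + 36) = √20920.0829 = 144.637764
L = 6.25 × 144.637764 = 903.986028
V = π·1.75² × L = 9.621128 × 903.986028 = 8697.364835

L=903.986 V=8697.365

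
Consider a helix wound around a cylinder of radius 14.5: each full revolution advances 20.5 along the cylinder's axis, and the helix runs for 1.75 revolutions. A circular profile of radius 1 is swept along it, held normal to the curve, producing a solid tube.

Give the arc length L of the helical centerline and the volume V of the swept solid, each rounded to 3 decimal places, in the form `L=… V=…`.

L=163.422 V=513.406

2πR = 2π·14.5 = 91.106187
per-turn = √(91.106187² + 20.5²) = √(8300.3373 + 420.25) = √8720.5873 = 93.384085
L = 1.75 × 93.384085 = 163.422148
V = π·1² × L = 3.141593 × 163.422148 = 513.405821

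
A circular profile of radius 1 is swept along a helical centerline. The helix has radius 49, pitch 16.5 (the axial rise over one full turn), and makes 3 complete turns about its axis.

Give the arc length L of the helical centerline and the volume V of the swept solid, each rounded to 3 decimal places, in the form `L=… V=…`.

2πR = 2π·49 = 307.876080
per-turn = √(307.876080² + 16.5²) = √(94787.6807 + 272.25) = √95059.9307 = 308.317905
L = 3 × 308.317905 = 924.953716
V = π·1² × L = 3.141593 × 924.953716 = 2905.827798

L=924.954 V=2905.828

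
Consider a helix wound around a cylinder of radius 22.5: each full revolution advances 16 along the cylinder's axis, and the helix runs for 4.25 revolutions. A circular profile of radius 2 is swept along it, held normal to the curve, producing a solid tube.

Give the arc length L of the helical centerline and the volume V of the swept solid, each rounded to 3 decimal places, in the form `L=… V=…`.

L=604.665 V=7598.449

2πR = 2π·22.5 = 141.371669
per-turn = √(141.371669² + 16²) = √(19985.9489 + 256) = √20241.9489 = 142.274203
L = 4.25 × 142.274203 = 604.665364
V = π·2² × L = 12.566371 × 604.665364 = 7598.449060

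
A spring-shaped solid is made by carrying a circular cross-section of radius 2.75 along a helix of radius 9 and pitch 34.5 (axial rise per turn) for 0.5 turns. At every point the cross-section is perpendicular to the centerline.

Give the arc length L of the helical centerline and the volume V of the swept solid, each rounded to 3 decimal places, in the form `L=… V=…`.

L=33.121 V=786.898

2πR = 2π·9 = 56.548668
per-turn = √(56.548668² + 34.5²) = √(3197.7518 + 1190.25) = √4388.0018 = 66.241994
L = 0.5 × 66.241994 = 33.120997
V = π·2.75² × L = 23.758294 × 33.120997 = 786.898404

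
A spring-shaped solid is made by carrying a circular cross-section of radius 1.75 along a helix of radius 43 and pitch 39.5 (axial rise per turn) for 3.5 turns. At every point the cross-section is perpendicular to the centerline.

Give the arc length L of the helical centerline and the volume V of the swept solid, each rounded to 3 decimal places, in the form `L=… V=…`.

2πR = 2π·43 = 270.176968
per-turn = √(270.176968² + 39.5²) = √(72995.5942 + 1560.25) = √74555.8442 = 273.049161
L = 3.5 × 273.049161 = 955.672062
V = π·1.75² × L = 9.621128 × 955.672062 = 9194.642762

L=955.672 V=9194.643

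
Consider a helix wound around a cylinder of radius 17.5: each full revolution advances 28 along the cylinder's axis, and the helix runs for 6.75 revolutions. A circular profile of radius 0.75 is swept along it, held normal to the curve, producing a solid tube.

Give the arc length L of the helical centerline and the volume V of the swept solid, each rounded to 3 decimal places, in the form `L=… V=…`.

2πR = 2π·17.5 = 109.955743
per-turn = √(109.955743² + 28²) = √(12090.2654 + 784) = √12874.2654 = 113.464820
L = 6.75 × 113.464820 = 765.887535
V = π·0.75² × L = 1.767146 × 765.887535 = 1353.434993

L=765.888 V=1353.435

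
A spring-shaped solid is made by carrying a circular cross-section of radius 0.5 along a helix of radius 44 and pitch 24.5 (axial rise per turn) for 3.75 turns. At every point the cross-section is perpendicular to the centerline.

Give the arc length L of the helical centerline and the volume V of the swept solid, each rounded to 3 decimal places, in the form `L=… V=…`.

L=1040.789 V=817.433

2πR = 2π·44 = 276.460154
per-turn = √(276.460154² + 24.5²) = √(76430.2165 + 600.25) = √77030.4665 = 277.543630
L = 3.75 × 277.543630 = 1040.788612
V = π·0.5² × L = 0.785398 × 1040.788612 = 817.433464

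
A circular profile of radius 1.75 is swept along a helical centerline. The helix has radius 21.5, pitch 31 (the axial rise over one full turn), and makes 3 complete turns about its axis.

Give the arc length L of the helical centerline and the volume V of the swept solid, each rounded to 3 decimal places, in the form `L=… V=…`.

2πR = 2π·21.5 = 135.088484
per-turn = √(135.088484² + 31²) = √(18248.8985 + 961) = √19209.8985 = 138.599778
L = 3 × 138.599778 = 415.799335
V = π·1.75² × L = 9.621128 × 415.799335 = 4000.458415

L=415.799 V=4000.458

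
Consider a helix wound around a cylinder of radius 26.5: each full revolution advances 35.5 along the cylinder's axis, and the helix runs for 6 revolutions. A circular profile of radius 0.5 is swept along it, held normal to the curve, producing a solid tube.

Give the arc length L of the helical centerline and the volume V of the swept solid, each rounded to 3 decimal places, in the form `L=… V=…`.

2πR = 2π·26.5 = 166.504411
per-turn = √(166.504411² + 35.5²) = √(27723.7188 + 1260.25) = √28983.9688 = 170.246788
L = 6 × 170.246788 = 1021.480727
V = π·0.5² × L = 0.785398 × 1021.480727 = 802.269087

L=1021.481 V=802.269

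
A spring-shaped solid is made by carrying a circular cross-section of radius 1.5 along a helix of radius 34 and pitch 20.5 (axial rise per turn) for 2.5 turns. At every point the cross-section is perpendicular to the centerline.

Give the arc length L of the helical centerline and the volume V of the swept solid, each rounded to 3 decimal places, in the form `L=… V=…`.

L=536.524 V=3792.466

2πR = 2π·34 = 213.628300
per-turn = √(213.628300² + 20.5²) = √(45637.0508 + 420.25) = √46057.3008 = 214.609647
L = 2.5 × 214.609647 = 536.524118
V = π·1.5² × L = 7.068583 × 536.524118 = 3792.465515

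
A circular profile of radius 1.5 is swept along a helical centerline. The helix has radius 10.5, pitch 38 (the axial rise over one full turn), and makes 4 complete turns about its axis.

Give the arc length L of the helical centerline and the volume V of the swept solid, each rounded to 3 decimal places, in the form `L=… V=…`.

L=304.539 V=2152.658

2πR = 2π·10.5 = 65.973446
per-turn = √(65.973446² + 38²) = √(4352.4955 + 1444) = √5796.4955 = 76.134720
L = 4 × 76.134720 = 304.538879
V = π·1.5² × L = 7.068583 × 304.538879 = 2152.658484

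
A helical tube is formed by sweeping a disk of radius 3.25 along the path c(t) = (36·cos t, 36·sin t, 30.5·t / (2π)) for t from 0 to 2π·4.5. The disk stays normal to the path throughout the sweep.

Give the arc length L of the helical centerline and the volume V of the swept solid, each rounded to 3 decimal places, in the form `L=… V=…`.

L=1027.088 V=34081.926

2πR = 2π·36 = 226.194671
per-turn = √(226.194671² + 30.5²) = √(51164.0292 + 930.25) = √52094.2792 = 228.241712
L = 4.5 × 228.241712 = 1027.087705
V = π·3.25² × L = 33.183072 × 1027.087705 = 34081.925685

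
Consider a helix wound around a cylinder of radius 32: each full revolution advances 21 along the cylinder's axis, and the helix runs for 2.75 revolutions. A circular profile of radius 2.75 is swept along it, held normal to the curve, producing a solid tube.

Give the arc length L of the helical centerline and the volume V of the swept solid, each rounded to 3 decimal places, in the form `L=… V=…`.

L=555.928 V=13207.901

2πR = 2π·32 = 201.061930
per-turn = √(201.061930² + 21²) = √(40425.8996 + 441) = √40866.8996 = 202.155632
L = 2.75 × 202.155632 = 555.927989
V = π·2.75² × L = 23.758294 × 555.927989 = 13207.900840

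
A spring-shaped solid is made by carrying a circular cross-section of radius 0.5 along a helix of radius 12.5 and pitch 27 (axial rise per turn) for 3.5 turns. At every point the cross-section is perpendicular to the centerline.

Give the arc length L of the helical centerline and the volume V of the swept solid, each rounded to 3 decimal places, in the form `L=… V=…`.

L=290.679 V=228.299

2πR = 2π·12.5 = 78.539816
per-turn = √(78.539816² + 27²) = √(6168.5028 + 729) = √6897.5028 = 83.051206
L = 3.5 × 83.051206 = 290.679220
V = π·0.5² × L = 0.785398 × 290.679220 = 228.298925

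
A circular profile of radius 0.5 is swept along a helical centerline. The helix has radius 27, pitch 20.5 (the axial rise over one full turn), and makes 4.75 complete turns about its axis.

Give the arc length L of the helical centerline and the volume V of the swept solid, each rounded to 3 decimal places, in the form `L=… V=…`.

2πR = 2π·27 = 169.646003
per-turn = √(169.646003² + 20.5²) = √(28779.7664 + 420.25) = √29200.0164 = 170.880123
L = 4.75 × 170.880123 = 811.680584
V = π·0.5² × L = 0.785398 × 811.680584 = 637.492440

L=811.681 V=637.492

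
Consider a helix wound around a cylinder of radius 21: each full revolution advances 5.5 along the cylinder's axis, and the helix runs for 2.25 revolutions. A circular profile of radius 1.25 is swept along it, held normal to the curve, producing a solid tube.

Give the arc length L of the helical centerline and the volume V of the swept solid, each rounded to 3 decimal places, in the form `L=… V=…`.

2πR = 2π·21 = 131.946891
per-turn = √(131.946891² + 5.5²) = √(17409.9822 + 30.25) = √17440.2322 = 132.061471
L = 2.25 × 132.061471 = 297.138310
V = π·1.25² × L = 4.908739 × 297.138310 = 1458.574269

L=297.138 V=1458.574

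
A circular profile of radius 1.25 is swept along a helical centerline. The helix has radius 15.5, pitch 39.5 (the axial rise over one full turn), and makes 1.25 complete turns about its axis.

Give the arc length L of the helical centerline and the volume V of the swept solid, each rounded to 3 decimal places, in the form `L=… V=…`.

L=131.369 V=644.854

2πR = 2π·15.5 = 97.389372
per-turn = √(97.389372² + 39.5²) = √(9484.6898 + 1560.25) = √11044.9398 = 105.094909
L = 1.25 × 105.094909 = 131.368636
V = π·1.25² × L = 4.908739 × 131.368636 = 644.854283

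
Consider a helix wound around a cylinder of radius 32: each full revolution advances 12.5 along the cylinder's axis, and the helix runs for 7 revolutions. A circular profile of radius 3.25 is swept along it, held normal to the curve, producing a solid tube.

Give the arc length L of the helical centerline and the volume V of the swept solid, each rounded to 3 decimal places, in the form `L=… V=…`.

2πR = 2π·32 = 201.061930
per-turn = √(201.061930² + 12.5²) = √(40425.8996 + 156.25) = √40582.1496 = 201.450117
L = 7 × 201.450117 = 1410.150819
V = π·3.25² × L = 33.183072 × 1410.150819 = 46793.136720

L=1410.151 V=46793.137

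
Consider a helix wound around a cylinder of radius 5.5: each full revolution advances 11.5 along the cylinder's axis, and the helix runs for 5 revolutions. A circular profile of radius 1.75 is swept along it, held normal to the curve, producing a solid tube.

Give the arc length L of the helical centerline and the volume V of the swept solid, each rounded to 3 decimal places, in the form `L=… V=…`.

L=182.104 V=1752.044

2πR = 2π·5.5 = 34.557519
per-turn = √(34.557519² + 11.5²) = √(1194.2221 + 132.25) = √1326.4721 = 36.420765
L = 5 × 36.420765 = 182.103826
V = π·1.75² × L = 9.621128 × 182.103826 = 1752.044125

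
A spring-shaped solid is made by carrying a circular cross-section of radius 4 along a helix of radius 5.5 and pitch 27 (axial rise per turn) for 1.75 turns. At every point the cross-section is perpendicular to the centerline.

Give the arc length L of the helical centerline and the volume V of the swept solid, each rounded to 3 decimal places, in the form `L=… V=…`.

2πR = 2π·5.5 = 34.557519
per-turn = √(34.557519² + 27²) = √(1194.2221 + 729) = √1923.2221 = 43.854557
L = 1.75 × 43.854557 = 76.745474
V = π·4² × L = 50.265482 × 76.745474 = 3857.648277

L=76.745 V=3857.648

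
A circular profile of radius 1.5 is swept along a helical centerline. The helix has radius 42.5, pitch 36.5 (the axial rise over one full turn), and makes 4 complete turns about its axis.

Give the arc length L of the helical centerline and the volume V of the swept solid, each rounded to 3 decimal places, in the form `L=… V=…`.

2πR = 2π·42.5 = 267.035376
per-turn = √(267.035376² + 36.5²) = √(71307.8918 + 1332.25) = √72640.1418 = 269.518352
L = 4 × 269.518352 = 1078.073406
V = π·1.5² × L = 7.068583 × 1078.073406 = 7620.451858

L=1078.073 V=7620.452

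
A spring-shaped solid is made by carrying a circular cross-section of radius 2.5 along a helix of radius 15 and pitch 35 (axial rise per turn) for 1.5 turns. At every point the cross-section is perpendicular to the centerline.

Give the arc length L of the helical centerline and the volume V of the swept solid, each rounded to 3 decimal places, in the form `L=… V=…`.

L=150.805 V=2961.053

2πR = 2π·15 = 94.247780
per-turn = √(94.247780² + 35²) = √(8882.6440 + 1225) = √10107.6440 = 100.536779
L = 1.5 × 100.536779 = 150.805169
V = π·2.5² × L = 19.634954 × 150.805169 = 2961.052564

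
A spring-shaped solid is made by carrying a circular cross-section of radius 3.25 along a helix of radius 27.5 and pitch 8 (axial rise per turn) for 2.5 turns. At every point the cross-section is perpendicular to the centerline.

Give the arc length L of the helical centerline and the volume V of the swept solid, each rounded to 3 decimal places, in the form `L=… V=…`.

L=432.432 V=14349.414

2πR = 2π·27.5 = 172.787596
per-turn = √(172.787596² + 8²) = √(29855.5533 + 64) = √29919.5533 = 172.972695
L = 2.5 × 172.972695 = 432.431738
V = π·3.25² × L = 33.183072 × 432.431738 = 14349.413678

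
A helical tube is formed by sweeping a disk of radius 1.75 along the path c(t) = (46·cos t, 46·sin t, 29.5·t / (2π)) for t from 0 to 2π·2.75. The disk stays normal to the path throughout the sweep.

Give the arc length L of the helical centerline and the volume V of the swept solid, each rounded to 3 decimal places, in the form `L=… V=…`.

L=798.952 V=7686.822

2πR = 2π·46 = 289.026524
per-turn = √(289.026524² + 29.5²) = √(83536.3317 + 870.25) = √84406.5817 = 290.528108
L = 2.75 × 290.528108 = 798.952298
V = π·1.75² × L = 9.621128 × 798.952298 = 7686.821922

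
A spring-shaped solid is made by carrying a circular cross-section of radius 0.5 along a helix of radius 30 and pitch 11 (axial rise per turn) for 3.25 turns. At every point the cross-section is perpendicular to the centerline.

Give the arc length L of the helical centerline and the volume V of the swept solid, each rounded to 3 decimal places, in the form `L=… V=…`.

2πR = 2π·30 = 188.495559
per-turn = √(188.495559² + 11²) = √(35530.5758 + 121) = √35651.5758 = 188.816249
L = 3.25 × 188.816249 = 613.652809
V = π·0.5² × L = 0.785398 × 613.652809 = 481.961789

L=613.653 V=481.962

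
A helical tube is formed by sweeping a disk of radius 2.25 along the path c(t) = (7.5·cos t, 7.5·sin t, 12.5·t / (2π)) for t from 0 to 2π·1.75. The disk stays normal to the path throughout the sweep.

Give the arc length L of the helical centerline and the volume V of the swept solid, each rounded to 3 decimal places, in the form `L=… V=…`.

2πR = 2π·7.5 = 47.123890
per-turn = √(47.123890² + 12.5²) = √(2220.6610 + 156.25) = √2376.9110 = 48.753574
L = 1.75 × 48.753574 = 85.318755
V = π·2.25² × L = 15.904313 × 85.318755 = 1356.936164

L=85.319 V=1356.936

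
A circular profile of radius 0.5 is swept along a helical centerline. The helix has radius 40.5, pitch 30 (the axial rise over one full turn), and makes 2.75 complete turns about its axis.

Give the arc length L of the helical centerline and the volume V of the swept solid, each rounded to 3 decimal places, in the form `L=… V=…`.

2πR = 2π·40.5 = 254.469005
per-turn = √(254.469005² + 30²) = √(64754.4745 + 900) = √65654.4745 = 256.231291
L = 2.75 × 256.231291 = 704.636050
V = π·0.5² × L = 0.785398 × 704.636050 = 553.419860

L=704.636 V=553.420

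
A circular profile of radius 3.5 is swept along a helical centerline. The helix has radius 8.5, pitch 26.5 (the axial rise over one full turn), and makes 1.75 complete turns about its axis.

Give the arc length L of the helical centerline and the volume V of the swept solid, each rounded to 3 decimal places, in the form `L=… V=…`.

2πR = 2π·8.5 = 53.407075
per-turn = √(53.407075² + 26.5²) = √(2852.3157 + 702.25) = √3554.5657 = 59.620178
L = 1.75 × 59.620178 = 104.335312
V = π·3.5² × L = 38.484510 × 104.335312 = 4015.293366

L=104.335 V=4015.293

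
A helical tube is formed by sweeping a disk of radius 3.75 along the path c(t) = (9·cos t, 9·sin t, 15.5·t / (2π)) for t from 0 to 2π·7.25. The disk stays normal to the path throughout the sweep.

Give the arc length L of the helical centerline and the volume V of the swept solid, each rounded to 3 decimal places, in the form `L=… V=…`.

L=425.100 V=18780.341

2πR = 2π·9 = 56.548668
per-turn = √(56.548668² + 15.5²) = √(3197.7518 + 240.25) = √3438.0018 = 58.634476
L = 7.25 × 58.634476 = 425.099954
V = π·3.75² × L = 44.178647 × 425.099954 = 18780.340681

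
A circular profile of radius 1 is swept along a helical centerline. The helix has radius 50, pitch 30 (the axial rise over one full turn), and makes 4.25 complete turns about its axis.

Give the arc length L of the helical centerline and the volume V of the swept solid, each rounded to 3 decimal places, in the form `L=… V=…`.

L=1341.251 V=4213.663

2πR = 2π·50 = 314.159265
per-turn = √(314.159265² + 30²) = √(98696.0440 + 900) = √99596.0440 = 315.588409
L = 4.25 × 315.588409 = 1341.250739
V = π·1² × L = 3.141593 × 1341.250739 = 4213.663468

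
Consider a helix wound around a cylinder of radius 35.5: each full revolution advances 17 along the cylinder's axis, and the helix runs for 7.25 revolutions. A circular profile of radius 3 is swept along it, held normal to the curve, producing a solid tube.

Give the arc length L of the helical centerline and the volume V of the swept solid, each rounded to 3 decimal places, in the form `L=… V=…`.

L=1621.825 V=45856.015

2πR = 2π·35.5 = 223.053078
per-turn = √(223.053078² + 17²) = √(49752.6758 + 289) = √50041.6758 = 223.699968
L = 7.25 × 223.699968 = 1621.824770
V = π·3² × L = 28.274334 × 1621.824770 = 45856.015036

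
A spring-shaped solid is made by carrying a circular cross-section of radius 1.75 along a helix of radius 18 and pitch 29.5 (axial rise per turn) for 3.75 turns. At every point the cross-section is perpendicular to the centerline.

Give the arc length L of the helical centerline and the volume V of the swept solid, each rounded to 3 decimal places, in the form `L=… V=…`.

2πR = 2π·18 = 113.097336
per-turn = √(113.097336² + 29.5²) = √(12791.0073 + 870.25) = √13661.2573 = 116.881381
L = 3.75 × 116.881381 = 438.305180
V = π·1.75² × L = 9.621128 × 438.305180 = 4216.990022

L=438.305 V=4216.990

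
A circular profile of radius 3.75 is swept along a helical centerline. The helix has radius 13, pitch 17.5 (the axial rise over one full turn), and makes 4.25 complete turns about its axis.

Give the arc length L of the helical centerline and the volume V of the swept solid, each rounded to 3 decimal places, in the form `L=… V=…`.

L=355.024 V=15684.476

2πR = 2π·13 = 81.681409
per-turn = √(81.681409² + 17.5²) = √(6671.8526 + 306.25) = √6978.1026 = 83.535038
L = 4.25 × 83.535038 = 355.023912
V = π·3.75² × L = 44.178647 × 355.023912 = 15684.475955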